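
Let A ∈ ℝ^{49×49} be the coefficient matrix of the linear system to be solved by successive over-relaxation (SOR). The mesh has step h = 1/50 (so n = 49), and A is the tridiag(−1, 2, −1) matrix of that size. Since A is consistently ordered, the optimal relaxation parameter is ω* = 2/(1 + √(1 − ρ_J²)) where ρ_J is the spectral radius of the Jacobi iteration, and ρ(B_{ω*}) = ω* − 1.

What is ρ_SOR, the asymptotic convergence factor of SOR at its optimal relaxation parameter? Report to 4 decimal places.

B_J for the 49×49 system has eigenvalues cos(kπ/50); ρ_J = cos(π/50) = 0.9980.
√(1−ρ_J²) = |sin(π/50)| = 0.06279
Then 2/(1+√(1−ρ_J²)) = 2/(1+0.06279); ω* = 2/1.06279 = 1.8818.
ρ_SOR = ω* − 1 ≈ 0.8818.

ρ_SOR = 0.8818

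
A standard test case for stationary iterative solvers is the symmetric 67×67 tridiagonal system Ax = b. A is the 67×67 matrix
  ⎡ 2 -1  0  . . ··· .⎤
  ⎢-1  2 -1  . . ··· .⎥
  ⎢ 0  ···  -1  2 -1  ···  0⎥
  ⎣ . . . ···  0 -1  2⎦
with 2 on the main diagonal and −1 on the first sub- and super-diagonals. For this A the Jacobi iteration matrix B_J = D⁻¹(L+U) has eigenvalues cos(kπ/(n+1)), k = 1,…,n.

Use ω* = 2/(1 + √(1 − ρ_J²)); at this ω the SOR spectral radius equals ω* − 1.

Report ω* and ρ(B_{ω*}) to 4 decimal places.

ω* = 1.9117, ρ_SOR = 0.9117

ρ_J = max_k |cos(kπ/68)| = cos(π/68) = 0.9989
√(1 − cos²(π/68)) = sin(π/68) ≈ 0.04618.
ω* = 2/(1 + 0.04618) = 2/1.04618 = 1.9117.
[ρ_SOR] ω* − 1 = 0.9117.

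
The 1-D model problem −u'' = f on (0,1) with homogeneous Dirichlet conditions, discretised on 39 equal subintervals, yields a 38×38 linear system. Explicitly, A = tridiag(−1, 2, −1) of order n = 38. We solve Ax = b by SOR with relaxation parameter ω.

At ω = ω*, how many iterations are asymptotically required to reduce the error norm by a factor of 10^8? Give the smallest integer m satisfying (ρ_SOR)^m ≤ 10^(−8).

m = 115

[ρ_J] n=38: ρ(B_J) = cos(π/(n+1)) = cos(π/39) = 0.9967573.
√(1−ρ_J²) simplifies to sin(π/39) = 0.0804666.
Young: ω* = 2/(1+√(1−ρ_J²)) = 2/(1+0.0804666) = 2/1.0804666 = 1.8510521.
At ω = 1.8510521 every |λ(B_ω)| = ω−1, so ρ_SOR = 0.8510521.
(0.8510521)^m ≤ 10^{−8}  ⇒  m·ln(0.8510521) ≤ −8·ln10  ⇒  m ≥ 114.214  ⇒  m = 115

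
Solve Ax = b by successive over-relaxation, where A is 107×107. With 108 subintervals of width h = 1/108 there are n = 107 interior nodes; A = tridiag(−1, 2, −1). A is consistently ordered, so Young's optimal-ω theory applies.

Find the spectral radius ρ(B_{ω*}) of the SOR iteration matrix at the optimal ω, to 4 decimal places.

ρ_J = max_k |cos(kπ/108)| = cos(π/108) = 0.9996
√(1 − cos²(π/108)) = sin(π/108) ≈ 0.02908.
Young: ω* = 2/(1+√(1−ρ_J²)) = 2/(1+0.02908) = 2/1.02908 = 1.9435.
At ω = 1.9435 every |λ(B_ω)| = ω−1, so ρ_SOR = 0.9435.

ρ_SOR = 0.9435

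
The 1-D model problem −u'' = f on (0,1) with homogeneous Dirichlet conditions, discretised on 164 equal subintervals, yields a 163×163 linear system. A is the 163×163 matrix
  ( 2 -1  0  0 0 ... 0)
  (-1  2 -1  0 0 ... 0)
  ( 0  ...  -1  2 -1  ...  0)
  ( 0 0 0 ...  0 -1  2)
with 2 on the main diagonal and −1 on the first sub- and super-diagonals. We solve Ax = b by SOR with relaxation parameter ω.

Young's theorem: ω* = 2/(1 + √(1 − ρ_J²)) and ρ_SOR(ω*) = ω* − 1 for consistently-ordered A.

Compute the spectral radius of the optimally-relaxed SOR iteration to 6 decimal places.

ρ_SOR = 0.962410

[ρ_J] n=163: ρ(B_J) = cos(π/(n+1)) = cos(π/164) = 0.999817.
√(1 − cos²(π/164)) = sin(π/164) ≈ 0.0191549.
So ω* = 2/1.0191549 = 1.962410 (Young).
ρ(B_{ω*}) = ω*−1 = 0.962410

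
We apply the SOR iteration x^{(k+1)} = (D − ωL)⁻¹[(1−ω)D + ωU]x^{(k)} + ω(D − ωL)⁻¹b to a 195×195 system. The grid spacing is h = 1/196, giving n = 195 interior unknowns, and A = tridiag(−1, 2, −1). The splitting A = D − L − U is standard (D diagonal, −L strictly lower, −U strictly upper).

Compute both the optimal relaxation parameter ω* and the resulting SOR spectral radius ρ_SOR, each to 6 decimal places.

[ρ_J] n=195: ρ(B_J) = cos(π/(n+1)) = cos(π/196) = 0.999872.
1 − cos²(π/196) = sin²(π/196) ⇒ √(1−ρ_J²) = sin(π/196) = 0.0160278.
[ω*] 2 ÷ (1 + 0.0160278) = 2 ÷ 1.0160278 = 1.968450.
ρ_SOR = ω* − 1 ≈ 0.968450.

ω* = 1.968450, ρ_SOR = 0.968450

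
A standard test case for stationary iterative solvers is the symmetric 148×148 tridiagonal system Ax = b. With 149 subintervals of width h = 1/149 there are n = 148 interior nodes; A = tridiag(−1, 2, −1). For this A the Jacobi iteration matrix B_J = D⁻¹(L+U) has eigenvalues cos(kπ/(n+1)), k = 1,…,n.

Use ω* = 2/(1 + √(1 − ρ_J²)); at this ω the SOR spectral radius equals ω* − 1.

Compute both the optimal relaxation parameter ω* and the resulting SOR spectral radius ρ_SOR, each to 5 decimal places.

ρ_J = max_k |cos(kπ/149)| = cos(π/149) = 0.99978
√(1−ρ_J²) = |sin(π/149)| = 0.021083
ω* = 2/(1+0.021083) = 1.95870
ρ_SOR = ω* − 1 = 1.95870 − 1 = 0.95870.

ω* = 1.95870, ρ_SOR = 0.95870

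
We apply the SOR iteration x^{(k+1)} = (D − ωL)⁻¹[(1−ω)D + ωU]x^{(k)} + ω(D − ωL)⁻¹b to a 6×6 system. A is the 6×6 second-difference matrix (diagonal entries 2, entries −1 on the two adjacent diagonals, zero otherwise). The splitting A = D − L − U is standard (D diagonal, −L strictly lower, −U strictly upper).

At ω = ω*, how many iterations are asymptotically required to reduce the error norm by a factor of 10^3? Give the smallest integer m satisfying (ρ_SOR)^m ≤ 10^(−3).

m = 8

With n=6, ρ(Jacobi) = cos(π/7) = 0.9009689.
√(1−ρ_J²) = |sin(π/7)| = 0.4338837
Young: ω* = 2/(1+√(1−ρ_J²)) = 2/(1+0.4338837) = 2/1.4338837 = 1.3948133.
[ρ_SOR] ω* − 1 = 0.3948133.
(0.3948133)^m ≤ 10^{−3}  ⇒  m·ln(0.3948133) ≤ −3·ln10  ⇒  m ≥ 7.433  ⇒  m = 8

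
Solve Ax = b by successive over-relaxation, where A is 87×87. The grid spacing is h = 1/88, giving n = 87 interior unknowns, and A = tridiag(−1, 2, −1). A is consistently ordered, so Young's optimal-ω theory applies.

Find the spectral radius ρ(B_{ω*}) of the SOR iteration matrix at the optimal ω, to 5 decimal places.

ρ_SOR = 0.93108

n=87: λ(B_J) = 1 − λ(A)/2 = cos(kπ/88); k=1 gives ρ_J = 0.99936.
√(1 − cos²(π/88)) = sin(π/88) ≈ 0.035692.
ω* = 2/(1+0.035692) = 1.93108
[ρ_SOR] ω* − 1 = 0.93108.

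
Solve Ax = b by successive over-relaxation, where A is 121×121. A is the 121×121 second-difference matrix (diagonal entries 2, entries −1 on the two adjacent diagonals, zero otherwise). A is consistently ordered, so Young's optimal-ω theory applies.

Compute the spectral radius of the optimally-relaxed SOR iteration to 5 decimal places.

ρ_J = max_k |cos(kπ/122)| = cos(π/122) = 0.99967
√(1 − cos²(π/122)) = sin(π/122) ≈ 0.025748.
[ω*] 2 ÷ (1 + 0.025748) = 2 ÷ 1.025748 = 1.94980.
At ω = 1.94980 every |λ(B_ω)| = ω−1, so ρ_SOR = 0.94980.

ρ_SOR = 0.94980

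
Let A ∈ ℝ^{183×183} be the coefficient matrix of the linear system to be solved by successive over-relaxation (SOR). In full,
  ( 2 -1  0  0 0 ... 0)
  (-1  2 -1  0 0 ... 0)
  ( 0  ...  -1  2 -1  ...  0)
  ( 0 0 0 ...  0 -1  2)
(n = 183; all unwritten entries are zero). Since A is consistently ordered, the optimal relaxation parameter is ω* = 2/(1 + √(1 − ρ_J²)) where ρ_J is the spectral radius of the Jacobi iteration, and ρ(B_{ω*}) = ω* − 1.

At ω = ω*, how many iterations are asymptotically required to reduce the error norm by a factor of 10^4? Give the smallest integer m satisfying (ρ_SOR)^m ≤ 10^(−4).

[ρ_J] n=183: ρ(B_J) = cos(π/(n+1)) = cos(π/184) = 0.9998542.
√(1−ρ_J²) simplifies to sin(π/184) = 0.0170730.
[ω*] 2 ÷ (1 + 0.0170730) = 2 ÷ 1.0170730 = 1.9664272.
ρ_SOR = ω* − 1 = 1.9664272 − 1 = 0.9664272.
m ≥ 4·ln10 / (−ln 0.9664272) = 269.708; smallest integer m = 270.

m = 270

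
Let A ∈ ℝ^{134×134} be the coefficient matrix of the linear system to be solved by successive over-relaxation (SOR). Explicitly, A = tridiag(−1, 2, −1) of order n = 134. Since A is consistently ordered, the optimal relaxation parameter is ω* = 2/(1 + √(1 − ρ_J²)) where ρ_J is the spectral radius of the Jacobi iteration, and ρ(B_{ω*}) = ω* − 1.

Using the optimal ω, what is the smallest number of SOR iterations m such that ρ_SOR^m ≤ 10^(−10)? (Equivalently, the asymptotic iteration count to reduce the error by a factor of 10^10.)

½·tridiag(1,0,1) at n=134: λ_k = cos(kπ/135); max |λ| at k=1 ⇒ ρ_J = cos(π/135) ≈ 0.9997292.
root = sin(π/135) = 0.0232690  (since 1−cos² = sin²).
ω* = 2/(1 + 0.0232690) = 2/1.0232690 = 1.9545203.
and ρ(B_{ω*}) = 1.9545203 − 1 = 0.9545203.
For 10 digits: m = 10·ln10 / (−ln 0.9545203) = 23.0259/0.0465464 = 494.687; round up → m = 495.

m = 495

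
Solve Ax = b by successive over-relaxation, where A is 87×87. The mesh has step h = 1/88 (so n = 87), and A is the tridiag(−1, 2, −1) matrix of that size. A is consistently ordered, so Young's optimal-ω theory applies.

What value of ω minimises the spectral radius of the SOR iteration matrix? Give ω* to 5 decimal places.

ω* = 1.93108

n=87: λ(B_J) = 1 − λ(A)/2 = cos(kπ/88); k=1 gives ρ_J = 0.99936.
√(1−ρ_J²) = |sin(π/88)| = 0.035692
[ω*] 2 ÷ (1 + 0.035692) = 2 ÷ 1.035692 = 1.93108.
ρ_SOR = ω* − 1 = 1.93108 − 1 = 0.93108.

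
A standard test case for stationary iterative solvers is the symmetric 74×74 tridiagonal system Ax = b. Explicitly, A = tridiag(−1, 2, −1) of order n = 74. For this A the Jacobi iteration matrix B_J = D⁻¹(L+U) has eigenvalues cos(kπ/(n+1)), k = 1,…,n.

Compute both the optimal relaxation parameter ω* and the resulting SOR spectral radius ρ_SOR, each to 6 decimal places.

½·tridiag(1,0,1) at n=74: λ_k = cos(kπ/75); max |λ| at k=1 ⇒ ρ_J = cos(π/75) ≈ 0.999123.
1 − cos²(π/75) = sin²(π/75) ⇒ √(1−ρ_J²) = sin(π/75) = 0.0418757.
ω* = 2/(1+0.0418757) = 1.919615
ρ(B_{ω*}) = ω*−1 = 0.919615

ω* = 1.919615, ρ_SOR = 0.919615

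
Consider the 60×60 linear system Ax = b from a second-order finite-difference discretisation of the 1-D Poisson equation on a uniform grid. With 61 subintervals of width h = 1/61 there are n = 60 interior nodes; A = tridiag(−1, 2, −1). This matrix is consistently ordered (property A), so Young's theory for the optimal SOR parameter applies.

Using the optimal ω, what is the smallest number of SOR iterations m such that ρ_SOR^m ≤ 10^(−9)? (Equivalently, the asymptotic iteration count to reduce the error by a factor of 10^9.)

With n=60, ρ(Jacobi) = cos(π/61) = 0.9986741.
√(1−ρ_J²) = |sin(π/61)| = 0.0514788
ω* = 2 / (1 + 0.0514788) = 2 / 1.0514788 ≈ 1.9020830.
ρ(B_{ω*}) = ω*−1 = 0.9020830
m ≥ 9·ln10 / (−ln 0.9020830) = 201.101; smallest integer m = 202.

m = 202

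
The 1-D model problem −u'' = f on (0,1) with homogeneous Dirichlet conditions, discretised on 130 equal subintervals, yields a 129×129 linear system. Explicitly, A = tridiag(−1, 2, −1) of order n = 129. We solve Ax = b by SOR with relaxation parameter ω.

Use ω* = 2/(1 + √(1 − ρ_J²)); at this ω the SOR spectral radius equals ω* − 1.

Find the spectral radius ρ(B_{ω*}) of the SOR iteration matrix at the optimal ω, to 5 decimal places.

ρ_SOR = 0.95281

n=129: λ(B_J) = 1 − λ(A)/2 = cos(kπ/130); k=1 gives ρ_J = 0.99971.
√(1−ρ_J²) = |sin(π/130)| = 0.024164
Young: ω* = 2/(1+√(1−ρ_J²)) = 2/(1+0.024164) = 2/1.024164 = 1.95281.
[ρ_SOR] ω* − 1 = 0.95281.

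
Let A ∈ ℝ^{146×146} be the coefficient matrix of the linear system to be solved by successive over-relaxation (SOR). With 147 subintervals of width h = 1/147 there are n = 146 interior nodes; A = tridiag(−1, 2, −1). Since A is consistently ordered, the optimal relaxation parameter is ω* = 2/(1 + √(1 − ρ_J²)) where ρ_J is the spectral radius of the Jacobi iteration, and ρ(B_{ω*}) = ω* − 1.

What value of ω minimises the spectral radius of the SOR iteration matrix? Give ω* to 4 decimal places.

ω* = 1.9582

½·tridiag(1,0,1) at n=146: λ_k = cos(kπ/147); max |λ| at k=1 ⇒ ρ_J = cos(π/147) ≈ 0.9998.
√(1−ρ_J²) = |sin(π/147)| = 0.02137
Then 2/(1+√(1−ρ_J²)) = 2/(1+0.02137); ω* = 2/1.02137 = 1.9582.
At ω = 1.9582 every |λ(B_ω)| = ω−1, so ρ_SOR = 0.9582.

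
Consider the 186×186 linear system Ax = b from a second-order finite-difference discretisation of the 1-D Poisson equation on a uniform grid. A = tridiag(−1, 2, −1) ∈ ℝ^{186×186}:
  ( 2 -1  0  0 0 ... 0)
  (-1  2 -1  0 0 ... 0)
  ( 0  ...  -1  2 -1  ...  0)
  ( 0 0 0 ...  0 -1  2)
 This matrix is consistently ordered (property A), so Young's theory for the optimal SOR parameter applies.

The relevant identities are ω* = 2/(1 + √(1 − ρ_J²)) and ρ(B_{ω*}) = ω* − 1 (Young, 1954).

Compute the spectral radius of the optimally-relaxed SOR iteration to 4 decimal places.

ρ_J = max_k |cos(kπ/187)| = cos(π/187) = 0.9999
√(1−ρ_J²) = |sin(π/187)| = 0.01680
Young: ω* = 2/(1+√(1−ρ_J²)) = 2/(1+0.01680) = 2/1.01680 = 1.9670.
and ρ(B_{ω*}) = 1.9670 − 1 = 0.9670.

ρ_SOR = 0.9670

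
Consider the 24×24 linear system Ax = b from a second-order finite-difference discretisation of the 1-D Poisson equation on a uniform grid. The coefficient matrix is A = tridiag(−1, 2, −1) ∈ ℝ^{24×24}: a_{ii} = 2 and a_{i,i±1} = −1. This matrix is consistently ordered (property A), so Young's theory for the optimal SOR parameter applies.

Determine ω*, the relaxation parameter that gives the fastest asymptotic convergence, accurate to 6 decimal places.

ω* = 1.777251

With n=24, ρ(Jacobi) = cos(π/25) = 0.992115.
√(1 − cos²(π/25)) = sin(π/25) ≈ 0.1253332.
ω* = 2/(1+0.1253332) = 1.777251
ρ_SOR = ω* − 1 = 1.777251 − 1 = 0.777251.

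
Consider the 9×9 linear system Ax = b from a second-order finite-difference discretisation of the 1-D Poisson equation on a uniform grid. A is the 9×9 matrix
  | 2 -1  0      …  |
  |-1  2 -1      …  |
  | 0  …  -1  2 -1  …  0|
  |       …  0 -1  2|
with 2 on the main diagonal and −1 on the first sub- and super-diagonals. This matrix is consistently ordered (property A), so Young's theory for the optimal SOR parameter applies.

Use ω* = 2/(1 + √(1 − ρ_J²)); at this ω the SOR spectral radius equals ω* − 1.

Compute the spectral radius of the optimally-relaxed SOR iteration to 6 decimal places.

ρ_SOR = 0.527864

B_J for the 9×9 system has eigenvalues cos(kπ/10); ρ_J = cos(π/10) = 0.951057.
√(1−ρ_J²) simplifies to sin(π/10) = 0.3090170.
Then 2/(1+√(1−ρ_J²)) = 2/(1+0.3090170); ω* = 2/1.3090170 = 1.527864.
ρ(B_{ω*}) = ω*−1 = 0.527864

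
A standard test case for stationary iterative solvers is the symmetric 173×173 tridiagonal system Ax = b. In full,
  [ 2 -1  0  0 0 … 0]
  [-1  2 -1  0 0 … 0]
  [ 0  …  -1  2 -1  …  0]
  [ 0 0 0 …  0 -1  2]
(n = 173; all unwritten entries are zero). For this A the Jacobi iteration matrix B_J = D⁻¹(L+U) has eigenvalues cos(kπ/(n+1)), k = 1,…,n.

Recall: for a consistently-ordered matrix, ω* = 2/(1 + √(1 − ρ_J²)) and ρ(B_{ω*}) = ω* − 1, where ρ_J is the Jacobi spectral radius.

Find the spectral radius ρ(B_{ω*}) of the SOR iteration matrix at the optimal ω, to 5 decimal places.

ρ_SOR = 0.96453

½·tridiag(1,0,1) at n=173: λ_k = cos(kπ/174); max |λ| at k=1 ⇒ ρ_J = cos(π/174) ≈ 0.99984.
√(1 − cos²(π/174)) = sin(π/174) ≈ 0.018054.
ω* = 2 / (1 + 0.018054) = 2 / 1.018054 ≈ 1.96453.
[ρ_SOR] ω* − 1 = 0.96453.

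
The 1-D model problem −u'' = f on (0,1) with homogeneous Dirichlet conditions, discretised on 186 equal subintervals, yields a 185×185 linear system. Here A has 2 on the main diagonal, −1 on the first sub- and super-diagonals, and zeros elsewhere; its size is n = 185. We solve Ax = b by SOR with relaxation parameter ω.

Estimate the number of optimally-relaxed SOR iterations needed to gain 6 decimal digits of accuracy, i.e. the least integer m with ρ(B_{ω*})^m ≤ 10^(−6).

m = 409

B_J for the 185×185 system has eigenvalues cos(kπ/186); ρ_J = cos(π/186) = 0.9998574.
√(1 − cos²(π/186)) = sin(π/186) ≈ 0.0168895.
Young: ω* = 2/(1+√(1−ρ_J²)) = 2/(1+0.0168895) = 2/1.0168895 = 1.9667820.
Hence ρ(B_{ω*}) = 1.9667820 − 1 = 0.9667820.
m ≥ 6·ln10 / (−ln 0.9667820) = 408.958; smallest integer m = 409.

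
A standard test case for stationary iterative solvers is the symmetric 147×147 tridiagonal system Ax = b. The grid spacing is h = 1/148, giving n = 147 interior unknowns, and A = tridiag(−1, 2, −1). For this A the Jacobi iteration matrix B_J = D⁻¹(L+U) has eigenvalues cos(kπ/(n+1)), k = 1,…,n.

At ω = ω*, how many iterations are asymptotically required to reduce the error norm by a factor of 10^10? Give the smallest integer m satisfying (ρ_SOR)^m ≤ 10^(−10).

m = 543

spectrum of D⁻¹(L+U) = {cos(kπ/148) : 1≤k≤147}; ρ_J = cos(π/148) = 0.9997747.
1 − cos²(π/148) = sin²(π/148) ⇒ √(1−ρ_J²) = sin(π/148) = 0.0212254.
ω* = 2 / (1 + 0.0212254) = 2 / 1.0212254 ≈ 1.9584315.
ρ_SOR = ω* − 1 ≈ 0.9584315.
For 10 digits: m = 10·ln10 / (−ln 0.9584315) = 23.0259/0.0424572 = 542.332; round up → m = 543.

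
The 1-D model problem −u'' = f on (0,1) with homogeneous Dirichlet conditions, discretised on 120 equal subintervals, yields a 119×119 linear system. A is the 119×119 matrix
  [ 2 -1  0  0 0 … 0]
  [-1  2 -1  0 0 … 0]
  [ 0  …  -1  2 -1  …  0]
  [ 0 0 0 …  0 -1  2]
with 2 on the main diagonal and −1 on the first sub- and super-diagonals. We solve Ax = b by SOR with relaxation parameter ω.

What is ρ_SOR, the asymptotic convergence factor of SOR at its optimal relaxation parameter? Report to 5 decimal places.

ρ_SOR = 0.94898

ρ_J = max_k |cos(kπ/120)| = cos(π/120) = 0.99966
√(1 − cos²(π/120)) = sin(π/120) ≈ 0.026177.
Then 2/(1+√(1−ρ_J²)) = 2/(1+0.026177); ω* = 2/1.026177 = 1.94898.
Hence ρ(B_{ω*}) = 1.94898 − 1 = 0.94898.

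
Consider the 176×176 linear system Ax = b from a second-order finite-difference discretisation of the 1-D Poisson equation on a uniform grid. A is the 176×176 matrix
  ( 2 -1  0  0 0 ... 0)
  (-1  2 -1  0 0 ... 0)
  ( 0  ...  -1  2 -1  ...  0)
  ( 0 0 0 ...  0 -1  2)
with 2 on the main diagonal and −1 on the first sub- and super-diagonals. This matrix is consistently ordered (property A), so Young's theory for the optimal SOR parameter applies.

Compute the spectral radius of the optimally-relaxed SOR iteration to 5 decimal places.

[ρ_J] n=176: ρ(B_J) = cos(π/(n+1)) = cos(π/177) = 0.99984.
1 − cos²(π/177) = sin²(π/177) ⇒ √(1−ρ_J²) = sin(π/177) = 0.017748.
[ω*] 2 ÷ (1 + 0.017748) = 2 ÷ 1.017748 = 1.96512.
ρ_SOR = ω* − 1 ≈ 0.96512.

ρ_SOR = 0.96512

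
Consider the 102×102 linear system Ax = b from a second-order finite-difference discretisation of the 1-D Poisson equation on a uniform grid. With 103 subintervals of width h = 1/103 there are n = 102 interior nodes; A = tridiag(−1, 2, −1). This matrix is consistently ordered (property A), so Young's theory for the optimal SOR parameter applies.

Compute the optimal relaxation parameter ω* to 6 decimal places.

n=102: λ(B_J) = 1 − λ(A)/2 = cos(kπ/103); k=1 gives ρ_J = 0.999535.
root = sin(π/103) = 0.0304962  (since 1−cos² = sin²).
Then 2/(1+√(1−ρ_J²)) = 2/(1+0.0304962); ω* = 2/1.0304962 = 1.940813.
ρ(B_{ω*}) = ω*−1 = 0.940813

ω* = 1.940813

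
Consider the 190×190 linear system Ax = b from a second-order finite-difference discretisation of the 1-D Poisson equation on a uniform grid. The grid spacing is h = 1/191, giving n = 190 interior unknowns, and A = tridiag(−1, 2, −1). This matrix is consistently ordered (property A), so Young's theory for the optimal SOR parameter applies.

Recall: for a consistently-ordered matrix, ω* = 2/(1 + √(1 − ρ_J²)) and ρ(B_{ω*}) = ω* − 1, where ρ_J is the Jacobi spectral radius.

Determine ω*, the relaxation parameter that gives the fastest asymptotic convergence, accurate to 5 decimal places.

spectrum of D⁻¹(L+U) = {cos(kπ/191) : 1≤k≤190}; ρ_J = cos(π/191) = 0.99986.
root = sin(π/191) = 0.016447  (since 1−cos² = sin²).
ω* = 2/(1 + 0.016447) = 2/1.016447 = 1.96764.
ρ(B_{ω*}) = ω*−1 = 0.96764

ω* = 1.96764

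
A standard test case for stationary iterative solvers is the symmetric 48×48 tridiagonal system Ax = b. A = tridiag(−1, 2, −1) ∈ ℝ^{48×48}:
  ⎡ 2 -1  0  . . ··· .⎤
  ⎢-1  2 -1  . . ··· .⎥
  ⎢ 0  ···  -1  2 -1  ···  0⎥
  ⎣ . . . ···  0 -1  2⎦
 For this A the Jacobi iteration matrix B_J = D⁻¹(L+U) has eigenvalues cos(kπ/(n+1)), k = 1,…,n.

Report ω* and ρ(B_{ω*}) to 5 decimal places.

ω* = 1.87958, ρ_SOR = 0.87958

With n=48, ρ(Jacobi) = cos(π/49) = 0.99795.
root = sin(π/49) = 0.064070  (since 1−cos² = sin²).
So ω* = 2/1.064070 = 1.87958 (Young).
[ρ_SOR] ω* − 1 = 0.87958.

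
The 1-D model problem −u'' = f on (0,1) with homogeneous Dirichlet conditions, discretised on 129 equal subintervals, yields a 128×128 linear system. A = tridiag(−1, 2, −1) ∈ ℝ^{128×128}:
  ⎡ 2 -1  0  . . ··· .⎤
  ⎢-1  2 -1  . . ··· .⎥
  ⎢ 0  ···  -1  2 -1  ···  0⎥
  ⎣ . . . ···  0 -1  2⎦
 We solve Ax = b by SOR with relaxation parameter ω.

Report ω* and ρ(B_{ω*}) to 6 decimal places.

ω* = 1.952456, ρ_SOR = 0.952456

½·tridiag(1,0,1) at n=128: λ_k = cos(kπ/129); max |λ| at k=1 ⇒ ρ_J = cos(π/129) ≈ 0.999703.
√(1 − cos²(π/129)) = sin(π/129) ≈ 0.0243510.
ω* = 2 / (1 + 0.0243510) = 2 / 1.0243510 ≈ 1.952456.
ρ(B_{ω*}) = ω*−1 = 0.952456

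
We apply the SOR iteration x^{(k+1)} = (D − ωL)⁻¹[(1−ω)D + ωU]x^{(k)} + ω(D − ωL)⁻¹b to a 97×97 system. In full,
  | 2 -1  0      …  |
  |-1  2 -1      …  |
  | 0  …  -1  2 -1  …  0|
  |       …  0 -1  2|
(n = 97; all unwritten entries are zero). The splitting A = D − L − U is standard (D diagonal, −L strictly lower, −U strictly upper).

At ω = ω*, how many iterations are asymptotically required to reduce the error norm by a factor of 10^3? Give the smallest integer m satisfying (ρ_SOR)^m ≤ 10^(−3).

ρ_J = max_k |cos(kπ/98)| = cos(π/98) = 0.9994862
√(1−ρ_J²) simplifies to sin(π/98) = 0.0320516.
Young: ω* = 2/(1+√(1−ρ_J²)) = 2/(1+0.0320516) = 2/1.0320516 = 1.9378876.
[ρ_SOR] ω* − 1 = 0.9378876.
For 3 digits: m = 3·ln10 / (−ln 0.9378876) = 6.90776/0.0641252 = 107.723; round up → m = 108.

m = 108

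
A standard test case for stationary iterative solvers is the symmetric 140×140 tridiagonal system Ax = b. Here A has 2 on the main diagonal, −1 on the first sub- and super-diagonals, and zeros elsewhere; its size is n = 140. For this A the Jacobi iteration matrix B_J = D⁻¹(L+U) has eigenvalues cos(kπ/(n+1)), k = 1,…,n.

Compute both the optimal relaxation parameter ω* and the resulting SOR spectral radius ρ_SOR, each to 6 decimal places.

ω* = 1.956413, ρ_SOR = 0.956413

With n=140, ρ(Jacobi) = cos(π/141) = 0.999752.
root = sin(π/141) = 0.0222790  (since 1−cos² = sin²).
Young: ω* = 2/(1+√(1−ρ_J²)) = 2/(1+0.0222790) = 2/1.0222790 = 1.956413.
At ω = 1.956413 every |λ(B_ω)| = ω−1, so ρ_SOR = 0.956413.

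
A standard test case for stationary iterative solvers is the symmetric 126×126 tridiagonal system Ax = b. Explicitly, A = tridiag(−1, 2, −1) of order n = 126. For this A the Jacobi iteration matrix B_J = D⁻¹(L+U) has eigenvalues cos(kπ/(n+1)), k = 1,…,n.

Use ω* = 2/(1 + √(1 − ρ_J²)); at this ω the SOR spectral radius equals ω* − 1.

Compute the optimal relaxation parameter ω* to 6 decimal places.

With n=126, ρ(Jacobi) = cos(π/127) = 0.999694.
1 − cos²(π/127) = sin²(π/127) ⇒ √(1−ρ_J²) = sin(π/127) = 0.0247344.
[ω*] 2 ÷ (1 + 0.0247344) = 2 ÷ 1.0247344 = 1.951725.
and ρ(B_{ω*}) = 1.951725 − 1 = 0.951725.

ω* = 1.951725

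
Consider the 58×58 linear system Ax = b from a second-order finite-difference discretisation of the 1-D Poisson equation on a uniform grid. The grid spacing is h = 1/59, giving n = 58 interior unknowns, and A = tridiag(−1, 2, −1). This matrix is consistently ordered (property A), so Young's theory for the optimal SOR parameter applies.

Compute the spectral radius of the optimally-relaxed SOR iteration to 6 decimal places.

½·tridiag(1,0,1) at n=58: λ_k = cos(kπ/59); max |λ| at k=1 ⇒ ρ_J = cos(π/59) ≈ 0.998583.
√(1−ρ_J²) = |sin(π/59)| = 0.0532222
So ω* = 2/1.0532222 = 1.898935 (Young).
and ρ(B_{ω*}) = 1.898935 − 1 = 0.898935.

ρ_SOR = 0.898935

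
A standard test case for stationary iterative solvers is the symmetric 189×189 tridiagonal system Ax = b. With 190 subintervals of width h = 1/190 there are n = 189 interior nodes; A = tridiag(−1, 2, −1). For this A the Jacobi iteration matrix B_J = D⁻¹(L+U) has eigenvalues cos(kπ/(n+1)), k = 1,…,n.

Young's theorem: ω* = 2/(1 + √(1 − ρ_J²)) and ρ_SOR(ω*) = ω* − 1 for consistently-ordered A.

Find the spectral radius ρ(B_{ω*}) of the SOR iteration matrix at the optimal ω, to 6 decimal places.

[ρ_J] n=189: ρ(B_J) = cos(π/(n+1)) = cos(π/190) = 0.999863.
√(1 − cos²(π/190)) = sin(π/190) ≈ 0.0165339.
Then 2/(1+√(1−ρ_J²)) = 2/(1+0.0165339); ω* = 2/1.0165339 = 1.967470.
At ω = 1.967470 every |λ(B_ω)| = ω−1, so ρ_SOR = 0.967470.

ρ_SOR = 0.967470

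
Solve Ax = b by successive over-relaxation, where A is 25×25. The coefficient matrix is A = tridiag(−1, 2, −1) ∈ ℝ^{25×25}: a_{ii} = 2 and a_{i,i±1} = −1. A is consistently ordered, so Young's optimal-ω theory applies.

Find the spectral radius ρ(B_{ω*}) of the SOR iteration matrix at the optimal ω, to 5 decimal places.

n=25: λ(B_J) = 1 − λ(A)/2 = cos(kπ/26); k=1 gives ρ_J = 0.99271.
1 − cos²(π/26) = sin²(π/26) ⇒ √(1−ρ_J²) = sin(π/26) = 0.120537.
ω* = 2/(1+0.120537) = 1.78486
ρ(B_{ω*}) = ω*−1 = 0.78486

ρ_SOR = 0.78486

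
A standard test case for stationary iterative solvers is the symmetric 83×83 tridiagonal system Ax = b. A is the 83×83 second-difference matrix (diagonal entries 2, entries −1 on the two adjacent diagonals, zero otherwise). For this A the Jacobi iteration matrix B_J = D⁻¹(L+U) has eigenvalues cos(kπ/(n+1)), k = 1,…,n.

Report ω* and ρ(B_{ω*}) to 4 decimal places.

ω* = 1.9279, ρ_SOR = 0.9279

With n=83, ρ(Jacobi) = cos(π/84) = 0.9993.
√(1−ρ_J²) = |sin(π/84)| = 0.03739
So ω* = 2/1.03739 = 1.9279 (Young).
ρ_SOR = ω* − 1 ≈ 0.9279.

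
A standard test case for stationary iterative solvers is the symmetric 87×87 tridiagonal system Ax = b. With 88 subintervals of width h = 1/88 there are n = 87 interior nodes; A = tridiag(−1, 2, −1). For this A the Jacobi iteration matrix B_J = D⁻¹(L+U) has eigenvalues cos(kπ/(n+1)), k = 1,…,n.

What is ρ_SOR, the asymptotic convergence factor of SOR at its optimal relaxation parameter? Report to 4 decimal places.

½·tridiag(1,0,1) at n=87: λ_k = cos(kπ/88); max |λ| at k=1 ⇒ ρ_J = cos(π/88) ≈ 0.9994.
√(1−ρ_J²) simplifies to sin(π/88) = 0.03569.
[ω*] 2 ÷ (1 + 0.03569) = 2 ÷ 1.03569 = 1.9311.
and ρ(B_{ω*}) = 1.9311 − 1 = 0.9311.

ρ_SOR = 0.9311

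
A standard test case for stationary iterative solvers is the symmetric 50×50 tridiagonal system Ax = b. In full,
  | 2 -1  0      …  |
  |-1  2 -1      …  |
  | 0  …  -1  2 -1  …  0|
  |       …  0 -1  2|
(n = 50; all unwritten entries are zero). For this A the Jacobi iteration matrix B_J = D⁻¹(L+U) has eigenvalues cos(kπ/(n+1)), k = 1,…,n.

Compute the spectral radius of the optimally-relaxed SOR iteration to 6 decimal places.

[ρ_J] n=50: ρ(B_J) = cos(π/(n+1)) = cos(π/51) = 0.998103.
√(1 − cos²(π/51)) = sin(π/51) ≈ 0.0615609.
So ω* = 2/1.0615609 = 1.884018 (Young).
At ω = 1.884018 every |λ(B_ω)| = ω−1, so ρ_SOR = 0.884018.

ρ_SOR = 0.884018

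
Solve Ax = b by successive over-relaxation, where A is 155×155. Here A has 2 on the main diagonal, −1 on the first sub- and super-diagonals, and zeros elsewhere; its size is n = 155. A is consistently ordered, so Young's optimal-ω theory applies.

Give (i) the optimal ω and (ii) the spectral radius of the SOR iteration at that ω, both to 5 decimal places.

ω* = 1.96052, ρ_SOR = 0.96052

B_J for the 155×155 system has eigenvalues cos(kπ/156); ρ_J = cos(π/156) = 0.99980.
√(1 − cos²(π/156)) = sin(π/156) ≈ 0.020137.
So ω* = 2/1.020137 = 1.96052 (Young).
and ρ(B_{ω*}) = 1.96052 − 1 = 0.96052.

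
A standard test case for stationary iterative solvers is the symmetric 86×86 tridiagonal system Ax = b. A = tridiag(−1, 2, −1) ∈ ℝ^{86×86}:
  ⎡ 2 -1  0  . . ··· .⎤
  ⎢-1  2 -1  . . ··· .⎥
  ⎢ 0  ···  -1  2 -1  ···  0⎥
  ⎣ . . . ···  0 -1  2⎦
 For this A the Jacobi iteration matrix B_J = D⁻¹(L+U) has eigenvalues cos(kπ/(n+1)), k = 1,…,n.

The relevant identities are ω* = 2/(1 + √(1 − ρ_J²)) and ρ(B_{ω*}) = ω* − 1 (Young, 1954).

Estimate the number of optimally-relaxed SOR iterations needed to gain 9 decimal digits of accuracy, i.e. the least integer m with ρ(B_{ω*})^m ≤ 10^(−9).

spectrum of D⁻¹(L+U) = {cos(kπ/87) : 1≤k≤86}; ρ_J = cos(π/87) = 0.9993481.
√(1−ρ_J²) simplifies to sin(π/87) = 0.0361024.
Then 2/(1+√(1−ρ_J²)) = 2/(1+0.0361024); ω* = 2/1.0361024 = 1.9303111.
and ρ(B_{ω*}) = 1.9303111 − 1 = 0.9303111.
9·ln10 = 20.7233; −ln(0.9303111) = 0.0722362; m = ⌈20.7233/0.0722362⌉ = ⌈286.882⌉ = 287.

m = 287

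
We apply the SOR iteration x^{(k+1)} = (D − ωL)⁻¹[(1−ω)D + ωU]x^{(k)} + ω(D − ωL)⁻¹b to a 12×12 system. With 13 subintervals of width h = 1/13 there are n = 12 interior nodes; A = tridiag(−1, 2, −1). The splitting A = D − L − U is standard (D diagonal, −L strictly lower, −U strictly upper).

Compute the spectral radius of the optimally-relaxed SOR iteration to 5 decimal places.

ρ_SOR = 0.61379

[ρ_J] n=12: ρ(B_J) = cos(π/(n+1)) = cos(π/13) = 0.97094.
1 − cos²(π/13) = sin²(π/13) ⇒ √(1−ρ_J²) = sin(π/13) = 0.239316.
ω* = 2/(1 + 0.239316) = 2/1.239316 = 1.61379.
Hence ρ(B_{ω*}) = 1.61379 − 1 = 0.61379.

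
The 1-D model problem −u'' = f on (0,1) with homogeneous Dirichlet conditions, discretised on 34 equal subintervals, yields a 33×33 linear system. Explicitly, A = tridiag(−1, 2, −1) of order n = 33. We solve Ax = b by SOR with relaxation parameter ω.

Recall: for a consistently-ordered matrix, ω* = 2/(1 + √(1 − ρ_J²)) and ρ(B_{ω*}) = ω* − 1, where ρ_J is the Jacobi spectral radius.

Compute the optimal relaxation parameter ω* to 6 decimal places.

ω* = 1.831052

spectrum of D⁻¹(L+U) = {cos(kπ/34) : 1≤k≤33}; ρ_J = cos(π/34) = 0.995734.
√(1−ρ_J²) simplifies to sin(π/34) = 0.0922684.
ω* = 2/(1 + 0.0922684) = 2/1.0922684 = 1.831052.
and ρ(B_{ω*}) = 1.831052 − 1 = 0.831052.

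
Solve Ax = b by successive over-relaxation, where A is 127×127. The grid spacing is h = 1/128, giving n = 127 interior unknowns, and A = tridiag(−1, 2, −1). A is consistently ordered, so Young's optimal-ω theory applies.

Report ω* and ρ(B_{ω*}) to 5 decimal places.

With n=127, ρ(Jacobi) = cos(π/128) = 0.99970.
√(1 − cos²(π/128)) = sin(π/128) ≈ 0.024541.
Young: ω* = 2/(1+√(1−ρ_J²)) = 2/(1+0.024541) = 2/1.024541 = 1.95209.
[ρ_SOR] ω* − 1 = 0.95209.

ω* = 1.95209, ρ_SOR = 0.95209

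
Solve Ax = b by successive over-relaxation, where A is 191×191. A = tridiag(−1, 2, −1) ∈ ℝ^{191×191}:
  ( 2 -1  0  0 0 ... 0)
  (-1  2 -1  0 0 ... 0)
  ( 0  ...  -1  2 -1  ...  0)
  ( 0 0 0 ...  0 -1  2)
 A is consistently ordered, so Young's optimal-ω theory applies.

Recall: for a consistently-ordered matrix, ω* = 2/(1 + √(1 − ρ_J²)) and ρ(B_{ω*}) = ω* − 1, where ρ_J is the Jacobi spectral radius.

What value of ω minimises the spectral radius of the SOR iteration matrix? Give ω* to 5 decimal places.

ω* = 1.96780

½·tridiag(1,0,1) at n=191: λ_k = cos(kπ/192); max |λ| at k=1 ⇒ ρ_J = cos(π/192) ≈ 0.99987.
√(1−ρ_J²) simplifies to sin(π/192) = 0.016362.
ω* = 2/(1 + 0.016362) = 2/1.016362 = 1.96780.
ρ_SOR = ω* − 1 = 1.96780 − 1 = 0.96780.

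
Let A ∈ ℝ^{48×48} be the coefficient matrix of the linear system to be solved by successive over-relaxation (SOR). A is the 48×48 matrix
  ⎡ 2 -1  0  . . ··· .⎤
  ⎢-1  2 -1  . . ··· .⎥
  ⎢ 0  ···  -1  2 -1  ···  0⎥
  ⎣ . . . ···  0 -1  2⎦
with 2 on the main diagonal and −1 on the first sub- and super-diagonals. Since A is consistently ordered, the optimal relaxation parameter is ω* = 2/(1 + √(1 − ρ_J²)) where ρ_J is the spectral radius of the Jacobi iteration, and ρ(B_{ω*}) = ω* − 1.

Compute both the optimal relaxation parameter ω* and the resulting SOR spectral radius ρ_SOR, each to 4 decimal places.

ω* = 1.8796, ρ_SOR = 0.8796

B_J for the 48×48 system has eigenvalues cos(kπ/49); ρ_J = cos(π/49) = 0.9979.
1 − cos²(π/49) = sin²(π/49) ⇒ √(1−ρ_J²) = sin(π/49) = 0.06407.
[ω*] 2 ÷ (1 + 0.06407) = 2 ÷ 1.06407 = 1.8796.
At ω = 1.8796 every |λ(B_ω)| = ω−1, so ρ_SOR = 0.8796.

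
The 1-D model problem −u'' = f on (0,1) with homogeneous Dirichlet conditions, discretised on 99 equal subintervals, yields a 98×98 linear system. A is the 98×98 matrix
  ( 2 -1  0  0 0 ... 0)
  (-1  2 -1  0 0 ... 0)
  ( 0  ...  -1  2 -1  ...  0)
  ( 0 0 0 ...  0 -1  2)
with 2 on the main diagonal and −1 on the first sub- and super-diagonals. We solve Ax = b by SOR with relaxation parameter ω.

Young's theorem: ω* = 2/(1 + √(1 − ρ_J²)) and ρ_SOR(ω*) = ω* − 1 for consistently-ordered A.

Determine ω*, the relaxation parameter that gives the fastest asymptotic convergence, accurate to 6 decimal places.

ω* = 1.938496

With n=98, ρ(Jacobi) = cos(π/99) = 0.999497.
1 − cos²(π/99) = sin²(π/99) ⇒ √(1−ρ_J²) = sin(π/99) = 0.0317279.
Then 2/(1+√(1−ρ_J²)) = 2/(1+0.0317279); ω* = 2/1.0317279 = 1.938496.
ρ_SOR = ω* − 1 = 1.938496 − 1 = 0.938496.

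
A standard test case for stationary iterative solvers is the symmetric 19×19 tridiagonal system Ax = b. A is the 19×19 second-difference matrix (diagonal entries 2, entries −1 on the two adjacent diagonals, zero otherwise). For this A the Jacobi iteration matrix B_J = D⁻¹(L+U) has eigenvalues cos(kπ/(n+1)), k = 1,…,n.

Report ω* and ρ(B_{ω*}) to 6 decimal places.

ρ_J = max_k |cos(kπ/20)| = cos(π/20) = 0.987688
1 − cos²(π/20) = sin²(π/20) ⇒ √(1−ρ_J²) = sin(π/20) = 0.1564345.
ω* = 2/(1 + 0.1564345) = 2/1.1564345 = 1.729454.
ρ_SOR = ω* − 1 = 1.729454 − 1 = 0.729454.

ω* = 1.729454, ρ_SOR = 0.729454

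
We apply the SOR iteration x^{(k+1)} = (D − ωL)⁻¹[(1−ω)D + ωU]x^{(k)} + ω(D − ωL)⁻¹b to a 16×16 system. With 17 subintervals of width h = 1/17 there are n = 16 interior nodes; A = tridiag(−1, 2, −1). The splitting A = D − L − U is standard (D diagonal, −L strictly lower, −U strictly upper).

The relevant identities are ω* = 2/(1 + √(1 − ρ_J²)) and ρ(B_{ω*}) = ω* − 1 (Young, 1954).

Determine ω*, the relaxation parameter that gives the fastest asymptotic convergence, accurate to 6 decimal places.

n=16: λ(B_J) = 1 − λ(A)/2 = cos(kπ/17); k=1 gives ρ_J = 0.982973.
√(1−ρ_J²) simplifies to sin(π/17) = 0.1837495.
Young: ω* = 2/(1+√(1−ρ_J²)) = 2/(1+0.1837495) = 2/1.1837495 = 1.689547.
ρ(B_{ω*}) = ω*−1 = 0.689547

ω* = 1.689547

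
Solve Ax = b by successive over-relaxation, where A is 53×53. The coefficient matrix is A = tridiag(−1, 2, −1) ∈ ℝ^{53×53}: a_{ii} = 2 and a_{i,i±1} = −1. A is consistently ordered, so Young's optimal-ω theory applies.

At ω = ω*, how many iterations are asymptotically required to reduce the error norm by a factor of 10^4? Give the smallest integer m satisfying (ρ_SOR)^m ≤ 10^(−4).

With n=53, ρ(Jacobi) = cos(π/54) = 0.9983082.
1 − cos²(π/54) = sin²(π/54) ⇒ √(1−ρ_J²) = sin(π/54) = 0.0581448.
ω* = 2/(1+0.0581448) = 1.8901005
At ω = 1.8901005 every |λ(B_ω)| = ω−1, so ρ_SOR = 0.8901005.
ρ_SOR^m ≤ 10^(−4) ⇔ m ≥ 4·ln10/(−ln 0.8901005) = 9.21034/0.116421 = 79.112; m = ⌈79.112⌉ = 80.

m = 80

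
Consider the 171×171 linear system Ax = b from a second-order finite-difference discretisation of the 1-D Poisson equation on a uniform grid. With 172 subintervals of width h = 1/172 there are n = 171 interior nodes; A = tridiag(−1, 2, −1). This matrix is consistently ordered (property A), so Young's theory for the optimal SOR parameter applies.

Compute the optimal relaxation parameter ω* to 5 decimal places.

With n=171, ρ(Jacobi) = cos(π/172) = 0.99983.
root = sin(π/172) = 0.018264  (since 1−cos² = sin²).
[ω*] 2 ÷ (1 + 0.018264) = 2 ÷ 1.018264 = 1.96413.
Hence ρ(B_{ω*}) = 1.96413 − 1 = 0.96413.

ω* = 1.96413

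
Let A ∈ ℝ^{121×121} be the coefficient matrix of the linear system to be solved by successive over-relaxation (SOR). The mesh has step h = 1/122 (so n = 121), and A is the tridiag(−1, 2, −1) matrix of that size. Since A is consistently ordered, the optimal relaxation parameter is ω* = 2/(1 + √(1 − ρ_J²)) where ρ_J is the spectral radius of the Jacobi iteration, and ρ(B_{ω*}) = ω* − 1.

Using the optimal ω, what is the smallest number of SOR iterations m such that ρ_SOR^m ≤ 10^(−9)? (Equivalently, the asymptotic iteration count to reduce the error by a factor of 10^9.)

n=121: λ(B_J) = 1 − λ(A)/2 = cos(kπ/122); k=1 gives ρ_J = 0.9996685.
√(1 − cos²(π/122)) = sin(π/122) ≈ 0.0257479.
ω* = 2/(1+0.0257479) = 1.9497968
ρ_SOR = ω* − 1 = 1.9497968 − 1 = 0.9497968.
(0.9497968)^m ≤ 10^{−9}  ⇒  m·ln(0.9497968) ≤ −9·ln10  ⇒  m ≥ 402.338  ⇒  m = 403

m = 403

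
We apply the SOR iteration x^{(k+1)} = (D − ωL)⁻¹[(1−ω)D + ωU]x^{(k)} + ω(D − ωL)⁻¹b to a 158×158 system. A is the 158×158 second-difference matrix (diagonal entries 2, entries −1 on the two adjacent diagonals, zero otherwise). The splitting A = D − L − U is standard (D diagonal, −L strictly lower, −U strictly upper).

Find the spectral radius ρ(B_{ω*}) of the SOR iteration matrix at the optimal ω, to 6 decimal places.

spectrum of D⁻¹(L+U) = {cos(kπ/159) : 1≤k≤158}; ρ_J = cos(π/159) = 0.999805.
√(1−ρ_J²) simplifies to sin(π/159) = 0.0197572.
[ω*] 2 ÷ (1 + 0.0197572) = 2 ÷ 1.0197572 = 1.961251.
[ρ_SOR] ω* − 1 = 0.961251.

ρ_SOR = 0.961251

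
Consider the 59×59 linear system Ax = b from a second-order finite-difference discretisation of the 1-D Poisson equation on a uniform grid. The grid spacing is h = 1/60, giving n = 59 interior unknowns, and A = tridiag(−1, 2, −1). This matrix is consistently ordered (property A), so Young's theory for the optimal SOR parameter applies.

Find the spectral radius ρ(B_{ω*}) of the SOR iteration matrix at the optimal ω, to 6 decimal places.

spectrum of D⁻¹(L+U) = {cos(kπ/60) : 1≤k≤59}; ρ_J = cos(π/60) = 0.998630.
1 − cos²(π/60) = sin²(π/60) ⇒ √(1−ρ_J²) = sin(π/60) = 0.0523360.
[ω*] 2 ÷ (1 + 0.0523360) = 2 ÷ 1.0523360 = 1.900534.
ρ_SOR = ω* − 1 ≈ 0.900534.

ρ_SOR = 0.900534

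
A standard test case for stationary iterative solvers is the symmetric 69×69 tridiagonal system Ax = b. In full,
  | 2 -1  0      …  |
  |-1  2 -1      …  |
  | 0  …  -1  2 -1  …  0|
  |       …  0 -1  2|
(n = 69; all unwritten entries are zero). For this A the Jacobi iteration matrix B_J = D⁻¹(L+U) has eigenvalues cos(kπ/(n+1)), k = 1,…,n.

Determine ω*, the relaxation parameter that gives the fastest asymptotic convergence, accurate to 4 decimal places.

[ρ_J] n=69: ρ(B_J) = cos(π/(n+1)) = cos(π/70) = 0.9990.
√(1−ρ_J²) = |sin(π/70)| = 0.04486
ω* = 2/(1 + 0.04486) = 2/1.04486 = 1.9141.
Hence ρ(B_{ω*}) = 1.9141 − 1 = 0.9141.

ω* = 1.9141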